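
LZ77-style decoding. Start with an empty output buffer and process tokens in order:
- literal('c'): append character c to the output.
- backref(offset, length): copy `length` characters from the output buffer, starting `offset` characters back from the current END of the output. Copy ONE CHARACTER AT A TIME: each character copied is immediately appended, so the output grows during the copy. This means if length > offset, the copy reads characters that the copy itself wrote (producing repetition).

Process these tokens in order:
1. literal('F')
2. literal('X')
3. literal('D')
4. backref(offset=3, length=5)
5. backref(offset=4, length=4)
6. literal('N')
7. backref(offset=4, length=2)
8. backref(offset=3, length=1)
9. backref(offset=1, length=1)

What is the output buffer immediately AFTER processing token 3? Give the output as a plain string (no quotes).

Answer: FXD

Derivation:
Token 1: literal('F'). Output: "F"
Token 2: literal('X'). Output: "FX"
Token 3: literal('D'). Output: "FXD"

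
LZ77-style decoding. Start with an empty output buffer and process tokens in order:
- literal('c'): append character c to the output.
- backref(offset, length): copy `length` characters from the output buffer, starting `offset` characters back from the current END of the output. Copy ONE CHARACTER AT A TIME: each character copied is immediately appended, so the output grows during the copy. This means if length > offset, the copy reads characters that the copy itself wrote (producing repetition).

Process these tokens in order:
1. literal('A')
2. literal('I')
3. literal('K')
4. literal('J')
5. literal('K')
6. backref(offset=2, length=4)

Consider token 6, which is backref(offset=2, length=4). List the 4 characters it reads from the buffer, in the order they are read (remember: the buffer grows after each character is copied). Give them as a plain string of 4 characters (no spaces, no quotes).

Token 1: literal('A'). Output: "A"
Token 2: literal('I'). Output: "AI"
Token 3: literal('K'). Output: "AIK"
Token 4: literal('J'). Output: "AIKJ"
Token 5: literal('K'). Output: "AIKJK"
Token 6: backref(off=2, len=4). Buffer before: "AIKJK" (len 5)
  byte 1: read out[3]='J', append. Buffer now: "AIKJKJ"
  byte 2: read out[4]='K', append. Buffer now: "AIKJKJK"
  byte 3: read out[5]='J', append. Buffer now: "AIKJKJKJ"
  byte 4: read out[6]='K', append. Buffer now: "AIKJKJKJK"

Answer: JKJK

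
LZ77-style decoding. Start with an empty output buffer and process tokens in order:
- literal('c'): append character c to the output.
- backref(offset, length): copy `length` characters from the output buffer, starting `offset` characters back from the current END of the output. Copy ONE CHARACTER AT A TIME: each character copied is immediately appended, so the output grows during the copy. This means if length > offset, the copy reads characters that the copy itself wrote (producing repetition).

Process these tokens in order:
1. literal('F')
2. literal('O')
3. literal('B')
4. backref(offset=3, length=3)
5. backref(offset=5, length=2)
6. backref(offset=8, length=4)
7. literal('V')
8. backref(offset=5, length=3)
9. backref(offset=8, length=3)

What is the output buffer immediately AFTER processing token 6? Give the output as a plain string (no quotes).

Token 1: literal('F'). Output: "F"
Token 2: literal('O'). Output: "FO"
Token 3: literal('B'). Output: "FOB"
Token 4: backref(off=3, len=3). Copied 'FOB' from pos 0. Output: "FOBFOB"
Token 5: backref(off=5, len=2). Copied 'OB' from pos 1. Output: "FOBFOBOB"
Token 6: backref(off=8, len=4). Copied 'FOBF' from pos 0. Output: "FOBFOBOBFOBF"

Answer: FOBFOBOBFOBF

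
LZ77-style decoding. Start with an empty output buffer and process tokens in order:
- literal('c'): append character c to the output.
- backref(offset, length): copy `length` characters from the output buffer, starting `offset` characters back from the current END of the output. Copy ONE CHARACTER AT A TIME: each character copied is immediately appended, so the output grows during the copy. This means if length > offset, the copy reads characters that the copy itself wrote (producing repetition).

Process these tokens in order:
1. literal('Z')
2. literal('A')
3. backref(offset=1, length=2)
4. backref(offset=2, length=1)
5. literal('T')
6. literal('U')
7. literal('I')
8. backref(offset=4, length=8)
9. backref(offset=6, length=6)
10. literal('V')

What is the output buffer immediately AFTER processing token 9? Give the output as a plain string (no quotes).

Token 1: literal('Z'). Output: "Z"
Token 2: literal('A'). Output: "ZA"
Token 3: backref(off=1, len=2) (overlapping!). Copied 'AA' from pos 1. Output: "ZAAA"
Token 4: backref(off=2, len=1). Copied 'A' from pos 2. Output: "ZAAAA"
Token 5: literal('T'). Output: "ZAAAAT"
Token 6: literal('U'). Output: "ZAAAATU"
Token 7: literal('I'). Output: "ZAAAATUI"
Token 8: backref(off=4, len=8) (overlapping!). Copied 'ATUIATUI' from pos 4. Output: "ZAAAATUIATUIATUI"
Token 9: backref(off=6, len=6). Copied 'UIATUI' from pos 10. Output: "ZAAAATUIATUIATUIUIATUI"

Answer: ZAAAATUIATUIATUIUIATUI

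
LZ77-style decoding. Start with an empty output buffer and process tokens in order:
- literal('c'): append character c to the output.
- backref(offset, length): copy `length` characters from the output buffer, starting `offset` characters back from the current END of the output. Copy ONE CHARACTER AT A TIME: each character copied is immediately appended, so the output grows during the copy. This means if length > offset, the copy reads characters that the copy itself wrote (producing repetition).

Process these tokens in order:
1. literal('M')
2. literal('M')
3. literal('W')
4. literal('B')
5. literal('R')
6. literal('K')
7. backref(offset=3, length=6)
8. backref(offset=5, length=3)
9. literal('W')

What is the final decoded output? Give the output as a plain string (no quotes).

Token 1: literal('M'). Output: "M"
Token 2: literal('M'). Output: "MM"
Token 3: literal('W'). Output: "MMW"
Token 4: literal('B'). Output: "MMWB"
Token 5: literal('R'). Output: "MMWBR"
Token 6: literal('K'). Output: "MMWBRK"
Token 7: backref(off=3, len=6) (overlapping!). Copied 'BRKBRK' from pos 3. Output: "MMWBRKBRKBRK"
Token 8: backref(off=5, len=3). Copied 'RKB' from pos 7. Output: "MMWBRKBRKBRKRKB"
Token 9: literal('W'). Output: "MMWBRKBRKBRKRKBW"

Answer: MMWBRKBRKBRKRKBW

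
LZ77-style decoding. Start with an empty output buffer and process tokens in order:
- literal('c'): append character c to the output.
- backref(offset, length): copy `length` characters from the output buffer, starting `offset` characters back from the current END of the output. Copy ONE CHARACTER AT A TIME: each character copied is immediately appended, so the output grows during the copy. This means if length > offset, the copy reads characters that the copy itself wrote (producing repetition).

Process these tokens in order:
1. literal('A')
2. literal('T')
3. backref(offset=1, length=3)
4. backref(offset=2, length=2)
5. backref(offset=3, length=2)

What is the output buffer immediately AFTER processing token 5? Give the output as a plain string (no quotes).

Answer: ATTTTTTTT

Derivation:
Token 1: literal('A'). Output: "A"
Token 2: literal('T'). Output: "AT"
Token 3: backref(off=1, len=3) (overlapping!). Copied 'TTT' from pos 1. Output: "ATTTT"
Token 4: backref(off=2, len=2). Copied 'TT' from pos 3. Output: "ATTTTTT"
Token 5: backref(off=3, len=2). Copied 'TT' from pos 4. Output: "ATTTTTTTT"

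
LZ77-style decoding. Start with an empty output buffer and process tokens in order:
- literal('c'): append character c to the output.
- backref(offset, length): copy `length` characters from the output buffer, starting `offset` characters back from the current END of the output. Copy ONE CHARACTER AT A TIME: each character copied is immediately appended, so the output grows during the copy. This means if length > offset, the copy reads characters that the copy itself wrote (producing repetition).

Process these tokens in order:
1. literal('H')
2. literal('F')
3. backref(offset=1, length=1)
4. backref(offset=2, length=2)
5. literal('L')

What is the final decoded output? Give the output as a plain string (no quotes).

Answer: HFFFFL

Derivation:
Token 1: literal('H'). Output: "H"
Token 2: literal('F'). Output: "HF"
Token 3: backref(off=1, len=1). Copied 'F' from pos 1. Output: "HFF"
Token 4: backref(off=2, len=2). Copied 'FF' from pos 1. Output: "HFFFF"
Token 5: literal('L'). Output: "HFFFFL"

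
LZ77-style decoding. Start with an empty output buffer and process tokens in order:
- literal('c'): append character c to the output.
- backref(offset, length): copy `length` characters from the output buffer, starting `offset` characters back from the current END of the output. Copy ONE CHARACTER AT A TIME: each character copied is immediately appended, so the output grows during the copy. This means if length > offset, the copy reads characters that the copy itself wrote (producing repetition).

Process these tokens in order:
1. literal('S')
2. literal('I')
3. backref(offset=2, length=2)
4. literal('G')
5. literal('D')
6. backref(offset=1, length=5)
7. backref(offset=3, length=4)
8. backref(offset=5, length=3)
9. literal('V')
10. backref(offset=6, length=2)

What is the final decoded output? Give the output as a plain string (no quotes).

Token 1: literal('S'). Output: "S"
Token 2: literal('I'). Output: "SI"
Token 3: backref(off=2, len=2). Copied 'SI' from pos 0. Output: "SISI"
Token 4: literal('G'). Output: "SISIG"
Token 5: literal('D'). Output: "SISIGD"
Token 6: backref(off=1, len=5) (overlapping!). Copied 'DDDDD' from pos 5. Output: "SISIGDDDDDD"
Token 7: backref(off=3, len=4) (overlapping!). Copied 'DDDD' from pos 8. Output: "SISIGDDDDDDDDDD"
Token 8: backref(off=5, len=3). Copied 'DDD' from pos 10. Output: "SISIGDDDDDDDDDDDDD"
Token 9: literal('V'). Output: "SISIGDDDDDDDDDDDDDV"
Token 10: backref(off=6, len=2). Copied 'DD' from pos 13. Output: "SISIGDDDDDDDDDDDDDVDD"

Answer: SISIGDDDDDDDDDDDDDVDD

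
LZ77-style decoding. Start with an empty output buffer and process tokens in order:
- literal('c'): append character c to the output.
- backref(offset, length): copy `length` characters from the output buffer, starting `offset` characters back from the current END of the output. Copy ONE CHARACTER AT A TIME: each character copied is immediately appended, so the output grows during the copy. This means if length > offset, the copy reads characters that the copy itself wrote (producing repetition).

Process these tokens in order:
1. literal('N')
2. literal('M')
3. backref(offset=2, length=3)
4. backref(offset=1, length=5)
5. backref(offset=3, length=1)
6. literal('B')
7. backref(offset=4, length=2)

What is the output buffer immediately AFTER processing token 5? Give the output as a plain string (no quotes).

Answer: NMNMNNNNNNN

Derivation:
Token 1: literal('N'). Output: "N"
Token 2: literal('M'). Output: "NM"
Token 3: backref(off=2, len=3) (overlapping!). Copied 'NMN' from pos 0. Output: "NMNMN"
Token 4: backref(off=1, len=5) (overlapping!). Copied 'NNNNN' from pos 4. Output: "NMNMNNNNNN"
Token 5: backref(off=3, len=1). Copied 'N' from pos 7. Output: "NMNMNNNNNNN"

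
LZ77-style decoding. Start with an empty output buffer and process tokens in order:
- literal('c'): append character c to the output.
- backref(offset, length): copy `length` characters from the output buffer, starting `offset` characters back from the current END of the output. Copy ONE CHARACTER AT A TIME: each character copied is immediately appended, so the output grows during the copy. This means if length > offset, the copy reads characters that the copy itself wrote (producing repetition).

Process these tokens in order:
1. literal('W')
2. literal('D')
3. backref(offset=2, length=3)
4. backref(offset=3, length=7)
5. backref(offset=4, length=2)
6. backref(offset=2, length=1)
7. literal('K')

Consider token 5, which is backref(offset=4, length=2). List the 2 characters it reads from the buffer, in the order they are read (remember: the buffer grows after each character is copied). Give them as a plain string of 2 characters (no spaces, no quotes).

Token 1: literal('W'). Output: "W"
Token 2: literal('D'). Output: "WD"
Token 3: backref(off=2, len=3) (overlapping!). Copied 'WDW' from pos 0. Output: "WDWDW"
Token 4: backref(off=3, len=7) (overlapping!). Copied 'WDWWDWW' from pos 2. Output: "WDWDWWDWWDWW"
Token 5: backref(off=4, len=2). Buffer before: "WDWDWWDWWDWW" (len 12)
  byte 1: read out[8]='W', append. Buffer now: "WDWDWWDWWDWWW"
  byte 2: read out[9]='D', append. Buffer now: "WDWDWWDWWDWWWD"

Answer: WD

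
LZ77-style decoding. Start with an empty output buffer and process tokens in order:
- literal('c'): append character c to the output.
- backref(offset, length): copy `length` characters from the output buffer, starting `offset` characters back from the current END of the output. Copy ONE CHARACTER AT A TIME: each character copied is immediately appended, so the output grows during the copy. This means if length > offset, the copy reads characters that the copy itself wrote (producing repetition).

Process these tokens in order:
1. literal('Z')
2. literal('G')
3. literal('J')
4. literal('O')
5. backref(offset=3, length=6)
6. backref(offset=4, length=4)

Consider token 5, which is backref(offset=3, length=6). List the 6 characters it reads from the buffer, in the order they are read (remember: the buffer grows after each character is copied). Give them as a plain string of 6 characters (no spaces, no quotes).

Token 1: literal('Z'). Output: "Z"
Token 2: literal('G'). Output: "ZG"
Token 3: literal('J'). Output: "ZGJ"
Token 4: literal('O'). Output: "ZGJO"
Token 5: backref(off=3, len=6). Buffer before: "ZGJO" (len 4)
  byte 1: read out[1]='G', append. Buffer now: "ZGJOG"
  byte 2: read out[2]='J', append. Buffer now: "ZGJOGJ"
  byte 3: read out[3]='O', append. Buffer now: "ZGJOGJO"
  byte 4: read out[4]='G', append. Buffer now: "ZGJOGJOG"
  byte 5: read out[5]='J', append. Buffer now: "ZGJOGJOGJ"
  byte 6: read out[6]='O', append. Buffer now: "ZGJOGJOGJO"

Answer: GJOGJO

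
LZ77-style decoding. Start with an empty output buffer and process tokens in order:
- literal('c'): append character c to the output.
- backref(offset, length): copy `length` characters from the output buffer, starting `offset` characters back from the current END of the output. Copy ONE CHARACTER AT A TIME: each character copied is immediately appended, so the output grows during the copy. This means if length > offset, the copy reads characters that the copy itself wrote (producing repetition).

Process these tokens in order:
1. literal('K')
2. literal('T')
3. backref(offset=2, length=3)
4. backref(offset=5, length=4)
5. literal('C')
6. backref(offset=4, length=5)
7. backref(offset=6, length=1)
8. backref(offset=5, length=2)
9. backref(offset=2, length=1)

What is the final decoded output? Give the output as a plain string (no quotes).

Token 1: literal('K'). Output: "K"
Token 2: literal('T'). Output: "KT"
Token 3: backref(off=2, len=3) (overlapping!). Copied 'KTK' from pos 0. Output: "KTKTK"
Token 4: backref(off=5, len=4). Copied 'KTKT' from pos 0. Output: "KTKTKKTKT"
Token 5: literal('C'). Output: "KTKTKKTKTC"
Token 6: backref(off=4, len=5) (overlapping!). Copied 'TKTCT' from pos 6. Output: "KTKTKKTKTCTKTCT"
Token 7: backref(off=6, len=1). Copied 'C' from pos 9. Output: "KTKTKKTKTCTKTCTC"
Token 8: backref(off=5, len=2). Copied 'KT' from pos 11. Output: "KTKTKKTKTCTKTCTCKT"
Token 9: backref(off=2, len=1). Copied 'K' from pos 16. Output: "KTKTKKTKTCTKTCTCKTK"

Answer: KTKTKKTKTCTKTCTCKTK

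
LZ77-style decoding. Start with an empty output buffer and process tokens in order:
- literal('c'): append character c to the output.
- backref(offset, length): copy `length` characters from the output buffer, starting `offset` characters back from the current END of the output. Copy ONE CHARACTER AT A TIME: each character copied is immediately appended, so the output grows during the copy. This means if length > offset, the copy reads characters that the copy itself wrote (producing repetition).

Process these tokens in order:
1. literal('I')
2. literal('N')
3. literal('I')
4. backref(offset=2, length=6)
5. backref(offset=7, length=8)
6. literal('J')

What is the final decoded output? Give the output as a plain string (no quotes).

Answer: ININININIINININIIJ

Derivation:
Token 1: literal('I'). Output: "I"
Token 2: literal('N'). Output: "IN"
Token 3: literal('I'). Output: "INI"
Token 4: backref(off=2, len=6) (overlapping!). Copied 'NININI' from pos 1. Output: "ININININI"
Token 5: backref(off=7, len=8) (overlapping!). Copied 'INININII' from pos 2. Output: "ININININIINININII"
Token 6: literal('J'). Output: "ININININIINININIIJ"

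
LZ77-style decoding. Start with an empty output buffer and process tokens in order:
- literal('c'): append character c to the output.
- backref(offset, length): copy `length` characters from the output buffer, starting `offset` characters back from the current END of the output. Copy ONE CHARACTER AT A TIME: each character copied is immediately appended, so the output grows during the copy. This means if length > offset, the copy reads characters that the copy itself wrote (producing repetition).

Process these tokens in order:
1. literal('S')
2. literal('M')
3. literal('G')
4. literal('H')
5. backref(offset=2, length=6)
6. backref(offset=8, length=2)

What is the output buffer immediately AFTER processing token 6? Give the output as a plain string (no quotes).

Answer: SMGHGHGHGHGH

Derivation:
Token 1: literal('S'). Output: "S"
Token 2: literal('M'). Output: "SM"
Token 3: literal('G'). Output: "SMG"
Token 4: literal('H'). Output: "SMGH"
Token 5: backref(off=2, len=6) (overlapping!). Copied 'GHGHGH' from pos 2. Output: "SMGHGHGHGH"
Token 6: backref(off=8, len=2). Copied 'GH' from pos 2. Output: "SMGHGHGHGHGH"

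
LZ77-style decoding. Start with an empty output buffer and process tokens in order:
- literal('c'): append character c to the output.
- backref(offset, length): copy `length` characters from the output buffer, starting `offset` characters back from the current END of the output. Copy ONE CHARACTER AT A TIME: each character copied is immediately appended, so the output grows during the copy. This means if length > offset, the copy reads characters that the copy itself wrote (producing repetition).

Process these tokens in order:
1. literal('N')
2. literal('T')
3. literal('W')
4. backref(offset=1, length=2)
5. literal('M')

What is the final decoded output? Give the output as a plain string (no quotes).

Answer: NTWWWM

Derivation:
Token 1: literal('N'). Output: "N"
Token 2: literal('T'). Output: "NT"
Token 3: literal('W'). Output: "NTW"
Token 4: backref(off=1, len=2) (overlapping!). Copied 'WW' from pos 2. Output: "NTWWW"
Token 5: literal('M'). Output: "NTWWWM"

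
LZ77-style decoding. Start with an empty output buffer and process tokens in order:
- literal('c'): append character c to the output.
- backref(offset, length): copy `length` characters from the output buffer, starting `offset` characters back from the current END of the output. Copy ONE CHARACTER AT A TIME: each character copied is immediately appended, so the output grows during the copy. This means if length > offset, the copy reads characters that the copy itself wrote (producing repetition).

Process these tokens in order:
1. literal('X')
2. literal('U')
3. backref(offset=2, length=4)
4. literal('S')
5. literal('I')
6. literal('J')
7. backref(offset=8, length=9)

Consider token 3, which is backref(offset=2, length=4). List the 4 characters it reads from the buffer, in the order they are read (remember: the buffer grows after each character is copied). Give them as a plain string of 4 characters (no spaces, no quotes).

Token 1: literal('X'). Output: "X"
Token 2: literal('U'). Output: "XU"
Token 3: backref(off=2, len=4). Buffer before: "XU" (len 2)
  byte 1: read out[0]='X', append. Buffer now: "XUX"
  byte 2: read out[1]='U', append. Buffer now: "XUXU"
  byte 3: read out[2]='X', append. Buffer now: "XUXUX"
  byte 4: read out[3]='U', append. Buffer now: "XUXUXU"

Answer: XUXU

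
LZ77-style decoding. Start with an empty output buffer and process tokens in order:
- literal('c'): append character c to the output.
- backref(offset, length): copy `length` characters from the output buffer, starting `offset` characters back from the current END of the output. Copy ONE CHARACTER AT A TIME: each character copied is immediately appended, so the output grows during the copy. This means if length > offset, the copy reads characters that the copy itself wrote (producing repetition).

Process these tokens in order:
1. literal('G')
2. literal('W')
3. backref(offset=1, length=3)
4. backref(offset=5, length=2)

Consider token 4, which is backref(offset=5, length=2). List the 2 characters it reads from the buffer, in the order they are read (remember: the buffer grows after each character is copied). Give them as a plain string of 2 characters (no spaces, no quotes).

Answer: GW

Derivation:
Token 1: literal('G'). Output: "G"
Token 2: literal('W'). Output: "GW"
Token 3: backref(off=1, len=3) (overlapping!). Copied 'WWW' from pos 1. Output: "GWWWW"
Token 4: backref(off=5, len=2). Buffer before: "GWWWW" (len 5)
  byte 1: read out[0]='G', append. Buffer now: "GWWWWG"
  byte 2: read out[1]='W', append. Buffer now: "GWWWWGW"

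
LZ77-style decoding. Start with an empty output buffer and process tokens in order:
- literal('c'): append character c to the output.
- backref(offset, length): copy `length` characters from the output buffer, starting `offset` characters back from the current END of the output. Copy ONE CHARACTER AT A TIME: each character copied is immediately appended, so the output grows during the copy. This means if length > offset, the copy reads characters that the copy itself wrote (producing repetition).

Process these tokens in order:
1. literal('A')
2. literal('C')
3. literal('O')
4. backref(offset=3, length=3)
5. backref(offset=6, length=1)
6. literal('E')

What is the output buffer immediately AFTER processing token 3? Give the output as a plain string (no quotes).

Answer: ACO

Derivation:
Token 1: literal('A'). Output: "A"
Token 2: literal('C'). Output: "AC"
Token 3: literal('O'). Output: "ACO"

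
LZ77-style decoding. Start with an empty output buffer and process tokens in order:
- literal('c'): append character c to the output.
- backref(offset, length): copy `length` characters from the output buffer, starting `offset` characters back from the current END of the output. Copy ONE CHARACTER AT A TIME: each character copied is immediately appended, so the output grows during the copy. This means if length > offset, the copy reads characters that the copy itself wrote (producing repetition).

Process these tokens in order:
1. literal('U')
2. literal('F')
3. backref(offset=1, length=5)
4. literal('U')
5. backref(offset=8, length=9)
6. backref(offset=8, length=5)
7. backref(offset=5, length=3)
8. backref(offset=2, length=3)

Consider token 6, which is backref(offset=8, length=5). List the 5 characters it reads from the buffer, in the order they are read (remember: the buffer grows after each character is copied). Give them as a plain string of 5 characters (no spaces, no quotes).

Token 1: literal('U'). Output: "U"
Token 2: literal('F'). Output: "UF"
Token 3: backref(off=1, len=5) (overlapping!). Copied 'FFFFF' from pos 1. Output: "UFFFFFF"
Token 4: literal('U'). Output: "UFFFFFFU"
Token 5: backref(off=8, len=9) (overlapping!). Copied 'UFFFFFFUU' from pos 0. Output: "UFFFFFFUUFFFFFFUU"
Token 6: backref(off=8, len=5). Buffer before: "UFFFFFFUUFFFFFFUU" (len 17)
  byte 1: read out[9]='F', append. Buffer now: "UFFFFFFUUFFFFFFUUF"
  byte 2: read out[10]='F', append. Buffer now: "UFFFFFFUUFFFFFFUUFF"
  byte 3: read out[11]='F', append. Buffer now: "UFFFFFFUUFFFFFFUUFFF"
  byte 4: read out[12]='F', append. Buffer now: "UFFFFFFUUFFFFFFUUFFFF"
  byte 5: read out[13]='F', append. Buffer now: "UFFFFFFUUFFFFFFUUFFFFF"

Answer: FFFFF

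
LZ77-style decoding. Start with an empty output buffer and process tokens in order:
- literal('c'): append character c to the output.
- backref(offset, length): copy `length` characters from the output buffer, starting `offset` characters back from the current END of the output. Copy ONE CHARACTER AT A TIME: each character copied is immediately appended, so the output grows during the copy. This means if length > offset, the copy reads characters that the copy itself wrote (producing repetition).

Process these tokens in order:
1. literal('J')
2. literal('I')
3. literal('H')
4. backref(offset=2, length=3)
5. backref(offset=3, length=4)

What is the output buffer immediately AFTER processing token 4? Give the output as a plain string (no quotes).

Answer: JIHIHI

Derivation:
Token 1: literal('J'). Output: "J"
Token 2: literal('I'). Output: "JI"
Token 3: literal('H'). Output: "JIH"
Token 4: backref(off=2, len=3) (overlapping!). Copied 'IHI' from pos 1. Output: "JIHIHI"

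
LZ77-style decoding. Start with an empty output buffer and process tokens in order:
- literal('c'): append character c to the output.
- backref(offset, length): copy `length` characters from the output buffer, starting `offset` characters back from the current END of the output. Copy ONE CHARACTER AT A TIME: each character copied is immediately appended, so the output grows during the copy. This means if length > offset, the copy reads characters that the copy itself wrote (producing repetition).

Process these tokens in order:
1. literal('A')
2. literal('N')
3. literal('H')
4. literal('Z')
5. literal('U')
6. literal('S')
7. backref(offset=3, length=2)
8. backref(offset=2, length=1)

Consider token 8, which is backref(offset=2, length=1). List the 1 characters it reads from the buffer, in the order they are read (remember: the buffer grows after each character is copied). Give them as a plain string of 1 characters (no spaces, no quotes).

Token 1: literal('A'). Output: "A"
Token 2: literal('N'). Output: "AN"
Token 3: literal('H'). Output: "ANH"
Token 4: literal('Z'). Output: "ANHZ"
Token 5: literal('U'). Output: "ANHZU"
Token 6: literal('S'). Output: "ANHZUS"
Token 7: backref(off=3, len=2). Copied 'ZU' from pos 3. Output: "ANHZUSZU"
Token 8: backref(off=2, len=1). Buffer before: "ANHZUSZU" (len 8)
  byte 1: read out[6]='Z', append. Buffer now: "ANHZUSZUZ"

Answer: Z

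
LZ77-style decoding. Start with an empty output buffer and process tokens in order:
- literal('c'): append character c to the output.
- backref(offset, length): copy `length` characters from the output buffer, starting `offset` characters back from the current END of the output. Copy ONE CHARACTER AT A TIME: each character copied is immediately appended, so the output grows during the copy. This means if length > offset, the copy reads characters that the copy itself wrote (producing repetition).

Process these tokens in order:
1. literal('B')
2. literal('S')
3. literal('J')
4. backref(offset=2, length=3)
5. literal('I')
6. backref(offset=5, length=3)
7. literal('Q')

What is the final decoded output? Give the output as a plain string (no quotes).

Token 1: literal('B'). Output: "B"
Token 2: literal('S'). Output: "BS"
Token 3: literal('J'). Output: "BSJ"
Token 4: backref(off=2, len=3) (overlapping!). Copied 'SJS' from pos 1. Output: "BSJSJS"
Token 5: literal('I'). Output: "BSJSJSI"
Token 6: backref(off=5, len=3). Copied 'JSJ' from pos 2. Output: "BSJSJSIJSJ"
Token 7: literal('Q'). Output: "BSJSJSIJSJQ"

Answer: BSJSJSIJSJQ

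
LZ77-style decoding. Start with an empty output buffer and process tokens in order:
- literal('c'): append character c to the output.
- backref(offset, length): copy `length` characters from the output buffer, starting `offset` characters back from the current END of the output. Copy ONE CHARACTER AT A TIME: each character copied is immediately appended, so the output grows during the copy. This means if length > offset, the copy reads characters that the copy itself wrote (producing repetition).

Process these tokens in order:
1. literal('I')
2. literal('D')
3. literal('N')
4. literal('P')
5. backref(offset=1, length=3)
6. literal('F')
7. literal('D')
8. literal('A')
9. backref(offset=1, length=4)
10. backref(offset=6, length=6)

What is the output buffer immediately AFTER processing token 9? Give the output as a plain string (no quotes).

Answer: IDNPPPPFDAAAAA

Derivation:
Token 1: literal('I'). Output: "I"
Token 2: literal('D'). Output: "ID"
Token 3: literal('N'). Output: "IDN"
Token 4: literal('P'). Output: "IDNP"
Token 5: backref(off=1, len=3) (overlapping!). Copied 'PPP' from pos 3. Output: "IDNPPPP"
Token 6: literal('F'). Output: "IDNPPPPF"
Token 7: literal('D'). Output: "IDNPPPPFD"
Token 8: literal('A'). Output: "IDNPPPPFDA"
Token 9: backref(off=1, len=4) (overlapping!). Copied 'AAAA' from pos 9. Output: "IDNPPPPFDAAAAA"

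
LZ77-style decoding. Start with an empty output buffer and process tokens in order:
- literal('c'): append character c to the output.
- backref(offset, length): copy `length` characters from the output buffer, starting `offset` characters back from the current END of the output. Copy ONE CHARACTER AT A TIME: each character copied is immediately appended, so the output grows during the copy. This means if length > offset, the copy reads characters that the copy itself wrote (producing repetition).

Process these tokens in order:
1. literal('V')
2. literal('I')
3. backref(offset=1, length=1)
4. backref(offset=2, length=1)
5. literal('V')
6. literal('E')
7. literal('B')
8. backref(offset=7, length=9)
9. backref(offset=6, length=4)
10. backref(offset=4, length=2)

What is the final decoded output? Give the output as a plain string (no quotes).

Token 1: literal('V'). Output: "V"
Token 2: literal('I'). Output: "VI"
Token 3: backref(off=1, len=1). Copied 'I' from pos 1. Output: "VII"
Token 4: backref(off=2, len=1). Copied 'I' from pos 1. Output: "VIII"
Token 5: literal('V'). Output: "VIIIV"
Token 6: literal('E'). Output: "VIIIVE"
Token 7: literal('B'). Output: "VIIIVEB"
Token 8: backref(off=7, len=9) (overlapping!). Copied 'VIIIVEBVI' from pos 0. Output: "VIIIVEBVIIIVEBVI"
Token 9: backref(off=6, len=4). Copied 'IVEB' from pos 10. Output: "VIIIVEBVIIIVEBVIIVEB"
Token 10: backref(off=4, len=2). Copied 'IV' from pos 16. Output: "VIIIVEBVIIIVEBVIIVEBIV"

Answer: VIIIVEBVIIIVEBVIIVEBIV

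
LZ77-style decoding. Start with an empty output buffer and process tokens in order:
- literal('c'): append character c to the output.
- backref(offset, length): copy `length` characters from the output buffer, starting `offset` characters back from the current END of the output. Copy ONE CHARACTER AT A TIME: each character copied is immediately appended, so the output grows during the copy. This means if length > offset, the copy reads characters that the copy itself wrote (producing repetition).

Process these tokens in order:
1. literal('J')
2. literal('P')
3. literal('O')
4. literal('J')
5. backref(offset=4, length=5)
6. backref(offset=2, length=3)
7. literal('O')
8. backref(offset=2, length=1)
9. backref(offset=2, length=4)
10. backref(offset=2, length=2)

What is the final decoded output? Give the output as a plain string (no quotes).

Token 1: literal('J'). Output: "J"
Token 2: literal('P'). Output: "JP"
Token 3: literal('O'). Output: "JPO"
Token 4: literal('J'). Output: "JPOJ"
Token 5: backref(off=4, len=5) (overlapping!). Copied 'JPOJJ' from pos 0. Output: "JPOJJPOJJ"
Token 6: backref(off=2, len=3) (overlapping!). Copied 'JJJ' from pos 7. Output: "JPOJJPOJJJJJ"
Token 7: literal('O'). Output: "JPOJJPOJJJJJO"
Token 8: backref(off=2, len=1). Copied 'J' from pos 11. Output: "JPOJJPOJJJJJOJ"
Token 9: backref(off=2, len=4) (overlapping!). Copied 'OJOJ' from pos 12. Output: "JPOJJPOJJJJJOJOJOJ"
Token 10: backref(off=2, len=2). Copied 'OJ' from pos 16. Output: "JPOJJPOJJJJJOJOJOJOJ"

Answer: JPOJJPOJJJJJOJOJOJOJ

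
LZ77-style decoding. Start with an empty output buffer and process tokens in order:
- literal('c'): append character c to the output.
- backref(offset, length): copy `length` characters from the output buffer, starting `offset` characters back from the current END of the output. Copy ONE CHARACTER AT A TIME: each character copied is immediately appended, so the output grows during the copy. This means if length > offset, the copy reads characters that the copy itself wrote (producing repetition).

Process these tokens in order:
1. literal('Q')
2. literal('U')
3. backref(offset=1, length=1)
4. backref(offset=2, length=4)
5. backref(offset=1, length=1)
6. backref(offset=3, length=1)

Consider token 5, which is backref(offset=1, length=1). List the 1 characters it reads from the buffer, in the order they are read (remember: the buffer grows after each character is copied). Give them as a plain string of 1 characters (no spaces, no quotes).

Answer: U

Derivation:
Token 1: literal('Q'). Output: "Q"
Token 2: literal('U'). Output: "QU"
Token 3: backref(off=1, len=1). Copied 'U' from pos 1. Output: "QUU"
Token 4: backref(off=2, len=4) (overlapping!). Copied 'UUUU' from pos 1. Output: "QUUUUUU"
Token 5: backref(off=1, len=1). Buffer before: "QUUUUUU" (len 7)
  byte 1: read out[6]='U', append. Buffer now: "QUUUUUUU"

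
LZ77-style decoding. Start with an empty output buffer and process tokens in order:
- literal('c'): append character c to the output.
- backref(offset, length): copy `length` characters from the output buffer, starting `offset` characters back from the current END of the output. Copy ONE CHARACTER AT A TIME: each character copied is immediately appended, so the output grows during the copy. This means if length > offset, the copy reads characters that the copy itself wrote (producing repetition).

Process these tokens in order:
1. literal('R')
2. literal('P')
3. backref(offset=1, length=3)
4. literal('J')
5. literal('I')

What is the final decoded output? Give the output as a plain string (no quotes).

Answer: RPPPPJI

Derivation:
Token 1: literal('R'). Output: "R"
Token 2: literal('P'). Output: "RP"
Token 3: backref(off=1, len=3) (overlapping!). Copied 'PPP' from pos 1. Output: "RPPPP"
Token 4: literal('J'). Output: "RPPPPJ"
Token 5: literal('I'). Output: "RPPPPJI"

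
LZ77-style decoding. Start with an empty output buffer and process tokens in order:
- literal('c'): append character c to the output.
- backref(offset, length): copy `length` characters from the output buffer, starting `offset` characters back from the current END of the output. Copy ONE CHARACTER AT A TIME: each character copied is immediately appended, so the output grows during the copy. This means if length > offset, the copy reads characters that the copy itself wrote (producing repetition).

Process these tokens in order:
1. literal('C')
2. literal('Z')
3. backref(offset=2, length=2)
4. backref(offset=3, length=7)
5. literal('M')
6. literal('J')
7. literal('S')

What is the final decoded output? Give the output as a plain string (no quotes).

Token 1: literal('C'). Output: "C"
Token 2: literal('Z'). Output: "CZ"
Token 3: backref(off=2, len=2). Copied 'CZ' from pos 0. Output: "CZCZ"
Token 4: backref(off=3, len=7) (overlapping!). Copied 'ZCZZCZZ' from pos 1. Output: "CZCZZCZZCZZ"
Token 5: literal('M'). Output: "CZCZZCZZCZZM"
Token 6: literal('J'). Output: "CZCZZCZZCZZMJ"
Token 7: literal('S'). Output: "CZCZZCZZCZZMJS"

Answer: CZCZZCZZCZZMJS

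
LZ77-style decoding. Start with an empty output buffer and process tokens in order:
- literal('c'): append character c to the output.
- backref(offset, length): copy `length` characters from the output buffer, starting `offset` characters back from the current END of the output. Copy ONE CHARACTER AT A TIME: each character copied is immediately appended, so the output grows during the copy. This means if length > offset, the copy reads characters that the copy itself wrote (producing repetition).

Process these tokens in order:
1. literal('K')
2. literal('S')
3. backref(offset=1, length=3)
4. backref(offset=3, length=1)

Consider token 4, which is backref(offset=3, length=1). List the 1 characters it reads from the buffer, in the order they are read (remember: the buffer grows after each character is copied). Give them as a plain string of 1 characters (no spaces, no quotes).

Token 1: literal('K'). Output: "K"
Token 2: literal('S'). Output: "KS"
Token 3: backref(off=1, len=3) (overlapping!). Copied 'SSS' from pos 1. Output: "KSSSS"
Token 4: backref(off=3, len=1). Buffer before: "KSSSS" (len 5)
  byte 1: read out[2]='S', append. Buffer now: "KSSSSS"

Answer: S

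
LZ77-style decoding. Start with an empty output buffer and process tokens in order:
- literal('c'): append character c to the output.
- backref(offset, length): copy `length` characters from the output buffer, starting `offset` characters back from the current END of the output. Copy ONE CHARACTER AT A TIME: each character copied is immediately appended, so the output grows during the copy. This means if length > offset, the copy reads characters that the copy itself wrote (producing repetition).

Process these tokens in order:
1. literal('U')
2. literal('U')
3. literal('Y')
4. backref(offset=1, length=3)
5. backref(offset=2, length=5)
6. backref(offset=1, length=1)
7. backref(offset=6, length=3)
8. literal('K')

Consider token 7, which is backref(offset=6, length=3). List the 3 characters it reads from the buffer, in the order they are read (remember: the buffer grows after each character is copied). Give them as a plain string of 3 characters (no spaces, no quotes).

Token 1: literal('U'). Output: "U"
Token 2: literal('U'). Output: "UU"
Token 3: literal('Y'). Output: "UUY"
Token 4: backref(off=1, len=3) (overlapping!). Copied 'YYY' from pos 2. Output: "UUYYYY"
Token 5: backref(off=2, len=5) (overlapping!). Copied 'YYYYY' from pos 4. Output: "UUYYYYYYYYY"
Token 6: backref(off=1, len=1). Copied 'Y' from pos 10. Output: "UUYYYYYYYYYY"
Token 7: backref(off=6, len=3). Buffer before: "UUYYYYYYYYYY" (len 12)
  byte 1: read out[6]='Y', append. Buffer now: "UUYYYYYYYYYYY"
  byte 2: read out[7]='Y', append. Buffer now: "UUYYYYYYYYYYYY"
  byte 3: read out[8]='Y', append. Buffer now: "UUYYYYYYYYYYYYY"

Answer: YYY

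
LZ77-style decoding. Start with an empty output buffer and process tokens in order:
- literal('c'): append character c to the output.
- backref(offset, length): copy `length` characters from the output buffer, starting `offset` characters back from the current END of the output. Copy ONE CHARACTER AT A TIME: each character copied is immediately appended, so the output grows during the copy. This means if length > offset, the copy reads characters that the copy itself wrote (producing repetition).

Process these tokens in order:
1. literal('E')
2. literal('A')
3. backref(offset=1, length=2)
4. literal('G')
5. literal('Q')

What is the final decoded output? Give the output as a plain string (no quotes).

Answer: EAAAGQ

Derivation:
Token 1: literal('E'). Output: "E"
Token 2: literal('A'). Output: "EA"
Token 3: backref(off=1, len=2) (overlapping!). Copied 'AA' from pos 1. Output: "EAAA"
Token 4: literal('G'). Output: "EAAAG"
Token 5: literal('Q'). Output: "EAAAGQ"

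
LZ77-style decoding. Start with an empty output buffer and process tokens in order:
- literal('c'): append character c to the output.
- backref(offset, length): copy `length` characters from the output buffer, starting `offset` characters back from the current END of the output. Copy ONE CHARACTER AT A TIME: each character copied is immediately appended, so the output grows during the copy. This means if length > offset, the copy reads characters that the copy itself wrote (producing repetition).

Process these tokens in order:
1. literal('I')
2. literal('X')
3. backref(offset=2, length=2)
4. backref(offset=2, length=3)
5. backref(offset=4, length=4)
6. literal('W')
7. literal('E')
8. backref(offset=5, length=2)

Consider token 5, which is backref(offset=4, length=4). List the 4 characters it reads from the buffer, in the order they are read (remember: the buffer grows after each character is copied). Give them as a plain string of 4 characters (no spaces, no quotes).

Answer: XIXI

Derivation:
Token 1: literal('I'). Output: "I"
Token 2: literal('X'). Output: "IX"
Token 3: backref(off=2, len=2). Copied 'IX' from pos 0. Output: "IXIX"
Token 4: backref(off=2, len=3) (overlapping!). Copied 'IXI' from pos 2. Output: "IXIXIXI"
Token 5: backref(off=4, len=4). Buffer before: "IXIXIXI" (len 7)
  byte 1: read out[3]='X', append. Buffer now: "IXIXIXIX"
  byte 2: read out[4]='I', append. Buffer now: "IXIXIXIXI"
  byte 3: read out[5]='X', append. Buffer now: "IXIXIXIXIX"
  byte 4: read out[6]='I', append. Buffer now: "IXIXIXIXIXI"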